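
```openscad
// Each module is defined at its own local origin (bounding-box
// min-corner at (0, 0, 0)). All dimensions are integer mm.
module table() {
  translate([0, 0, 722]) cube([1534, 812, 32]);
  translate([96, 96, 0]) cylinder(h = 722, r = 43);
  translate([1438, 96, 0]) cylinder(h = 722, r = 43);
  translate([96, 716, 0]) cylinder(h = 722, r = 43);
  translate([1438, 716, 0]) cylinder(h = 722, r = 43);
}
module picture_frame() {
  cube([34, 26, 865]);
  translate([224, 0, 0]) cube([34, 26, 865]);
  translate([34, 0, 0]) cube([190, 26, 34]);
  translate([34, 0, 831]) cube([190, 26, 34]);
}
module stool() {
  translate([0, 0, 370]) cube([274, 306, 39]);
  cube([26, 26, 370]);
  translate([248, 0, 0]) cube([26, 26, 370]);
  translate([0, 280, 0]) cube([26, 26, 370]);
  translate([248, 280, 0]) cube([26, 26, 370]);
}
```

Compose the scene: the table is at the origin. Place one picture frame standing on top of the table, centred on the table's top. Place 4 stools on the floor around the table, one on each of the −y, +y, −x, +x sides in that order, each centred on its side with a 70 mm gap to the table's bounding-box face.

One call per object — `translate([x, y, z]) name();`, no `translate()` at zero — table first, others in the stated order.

table();
translate([638, 393, 754]) picture_frame();
translate([630, -376, 0]) stool();
translate([630, 882, 0]) stool();
translate([-344, 253, 0]) stool();
translate([1604, 253, 0]) stool();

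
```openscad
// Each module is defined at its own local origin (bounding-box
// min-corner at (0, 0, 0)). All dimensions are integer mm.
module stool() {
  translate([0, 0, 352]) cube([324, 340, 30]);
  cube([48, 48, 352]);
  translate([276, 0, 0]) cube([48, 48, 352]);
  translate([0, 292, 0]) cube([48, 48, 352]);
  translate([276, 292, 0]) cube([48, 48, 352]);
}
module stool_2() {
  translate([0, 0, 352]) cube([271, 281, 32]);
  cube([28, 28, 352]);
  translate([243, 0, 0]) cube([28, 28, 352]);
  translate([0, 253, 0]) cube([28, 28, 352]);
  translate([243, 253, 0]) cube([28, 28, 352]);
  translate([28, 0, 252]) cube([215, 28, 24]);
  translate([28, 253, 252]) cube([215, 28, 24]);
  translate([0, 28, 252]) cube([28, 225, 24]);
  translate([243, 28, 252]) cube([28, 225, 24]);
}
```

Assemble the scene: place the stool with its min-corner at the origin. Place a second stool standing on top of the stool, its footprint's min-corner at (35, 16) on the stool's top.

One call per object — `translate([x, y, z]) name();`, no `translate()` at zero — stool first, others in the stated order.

stool();
translate([35, 16, 382]) stool_2();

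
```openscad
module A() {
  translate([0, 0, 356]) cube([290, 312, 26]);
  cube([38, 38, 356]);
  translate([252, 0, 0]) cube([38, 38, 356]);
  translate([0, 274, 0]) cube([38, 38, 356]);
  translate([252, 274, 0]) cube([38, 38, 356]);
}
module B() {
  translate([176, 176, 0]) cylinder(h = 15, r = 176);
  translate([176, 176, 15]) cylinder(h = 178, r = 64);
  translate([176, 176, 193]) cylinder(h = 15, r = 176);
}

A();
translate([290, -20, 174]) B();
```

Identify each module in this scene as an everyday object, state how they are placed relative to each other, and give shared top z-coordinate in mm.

A is a stool. B is a spool. The spool is beside the stool with their tops flush at z = 382. The shared top z-coordinate is 382 mm.

Both tops at z = 382 mm.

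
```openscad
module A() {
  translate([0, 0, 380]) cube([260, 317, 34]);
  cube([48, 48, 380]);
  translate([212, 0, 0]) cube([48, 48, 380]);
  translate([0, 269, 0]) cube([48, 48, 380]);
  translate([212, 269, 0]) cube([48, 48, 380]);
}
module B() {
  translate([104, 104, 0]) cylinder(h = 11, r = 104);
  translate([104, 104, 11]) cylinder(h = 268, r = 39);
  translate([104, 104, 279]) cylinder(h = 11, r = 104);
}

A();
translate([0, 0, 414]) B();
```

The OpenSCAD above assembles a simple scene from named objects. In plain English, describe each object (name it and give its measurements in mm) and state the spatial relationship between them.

A is a four-legged stool. The seat is 260×317 mm, 34 mm thick, top at z = 414 mm. It stands on four square legs, each 48×48 mm in cross-section, from z = 0 to the seat underside, each flush with a corner of the seat.

B is a spool: two coaxial disc flanges of radius 104 mm and thickness 11 mm, joined by a core cylinder of radius 39 mm and height 268 mm. The lower flange rests on z = 0 and the three cylinders share a vertical axis.

The spool is on top of the stool.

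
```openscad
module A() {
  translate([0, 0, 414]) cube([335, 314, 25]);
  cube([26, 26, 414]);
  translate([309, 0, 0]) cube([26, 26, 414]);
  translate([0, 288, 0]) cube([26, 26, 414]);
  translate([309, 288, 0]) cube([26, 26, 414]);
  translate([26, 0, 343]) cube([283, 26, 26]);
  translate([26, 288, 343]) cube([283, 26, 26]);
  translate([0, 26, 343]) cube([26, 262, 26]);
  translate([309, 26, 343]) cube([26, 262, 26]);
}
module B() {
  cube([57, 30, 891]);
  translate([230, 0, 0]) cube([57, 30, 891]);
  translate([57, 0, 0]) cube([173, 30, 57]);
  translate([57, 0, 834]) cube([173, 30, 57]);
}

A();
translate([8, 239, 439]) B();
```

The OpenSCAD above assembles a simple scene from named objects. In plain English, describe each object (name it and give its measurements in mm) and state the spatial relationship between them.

A is a simple wooden stool: a rectangular seat 335 mm (x) by 314 mm (y), 25 mm thick, top face at z = 439 mm, on four square legs, each 26×26 mm in cross-section. The legs rest on z = 0, each flush with a corner of the seat. Four stretchers, 26 mm wide and 26 mm tall, connect adjacent legs with their undersides at z = 343 mm, each running between the inner faces of the legs it joins and aligned with the legs' outer faces on the other axis.

B is a picture frame with a 173×777 mm rectangular opening (x by z) and a uniform 57 mm border on every side. Frame depth is 30 mm along y. It is built from two vertical stiles running the full outside height and two horizontal rails spanning the gap between the stiles.

The picture frame is on top of the stool.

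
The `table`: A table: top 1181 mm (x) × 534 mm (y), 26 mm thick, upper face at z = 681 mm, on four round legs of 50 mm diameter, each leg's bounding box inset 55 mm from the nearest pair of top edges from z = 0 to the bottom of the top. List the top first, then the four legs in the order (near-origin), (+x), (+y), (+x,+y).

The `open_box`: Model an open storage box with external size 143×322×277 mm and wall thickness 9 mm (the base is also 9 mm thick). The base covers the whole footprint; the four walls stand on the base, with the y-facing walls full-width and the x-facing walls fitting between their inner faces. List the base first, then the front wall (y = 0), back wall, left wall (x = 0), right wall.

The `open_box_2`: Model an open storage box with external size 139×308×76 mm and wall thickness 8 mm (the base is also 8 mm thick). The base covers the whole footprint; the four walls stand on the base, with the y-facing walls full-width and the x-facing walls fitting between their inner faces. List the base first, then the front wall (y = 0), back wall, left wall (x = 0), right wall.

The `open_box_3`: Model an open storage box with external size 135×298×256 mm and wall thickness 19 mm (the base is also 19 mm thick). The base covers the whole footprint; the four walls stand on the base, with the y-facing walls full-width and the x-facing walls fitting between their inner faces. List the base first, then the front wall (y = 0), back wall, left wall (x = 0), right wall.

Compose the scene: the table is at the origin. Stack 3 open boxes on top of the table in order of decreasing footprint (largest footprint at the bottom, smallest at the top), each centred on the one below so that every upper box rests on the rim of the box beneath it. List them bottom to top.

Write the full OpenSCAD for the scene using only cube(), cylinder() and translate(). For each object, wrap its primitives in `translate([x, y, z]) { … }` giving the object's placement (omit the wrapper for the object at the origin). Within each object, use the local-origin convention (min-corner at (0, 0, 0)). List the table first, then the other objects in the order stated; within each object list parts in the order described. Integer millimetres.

translate([0, 0, 655]) cube([1181, 534, 26]);
translate([80, 80, 0]) cylinder(h = 655, r = 25);
translate([1101, 80, 0]) cylinder(h = 655, r = 25);
translate([80, 454, 0]) cylinder(h = 655, r = 25);
translate([1101, 454, 0]) cylinder(h = 655, r = 25);
translate([519, 106, 681]) {
  cube([143, 322, 9]);
  translate([0, 0, 9]) cube([143, 9, 268]);
  translate([0, 313, 9]) cube([143, 9, 268]);
  translate([0, 9, 9]) cube([9, 304, 268]);
  translate([134, 9, 9]) cube([9, 304, 268]);
}
translate([521, 113, 958]) {
  cube([139, 308, 8]);
  translate([0, 0, 8]) cube([139, 8, 68]);
  translate([0, 300, 8]) cube([139, 8, 68]);
  translate([0, 8, 8]) cube([8, 292, 68]);
  translate([131, 8, 8]) cube([8, 292, 68]);
}
translate([523, 118, 1034]) {
  cube([135, 298, 19]);
  translate([0, 0, 19]) cube([135, 19, 237]);
  translate([0, 279, 19]) cube([135, 19, 237]);
  translate([0, 19, 19]) cube([19, 260, 237]);
  translate([116, 19, 19]) cube([19, 260, 237]);
}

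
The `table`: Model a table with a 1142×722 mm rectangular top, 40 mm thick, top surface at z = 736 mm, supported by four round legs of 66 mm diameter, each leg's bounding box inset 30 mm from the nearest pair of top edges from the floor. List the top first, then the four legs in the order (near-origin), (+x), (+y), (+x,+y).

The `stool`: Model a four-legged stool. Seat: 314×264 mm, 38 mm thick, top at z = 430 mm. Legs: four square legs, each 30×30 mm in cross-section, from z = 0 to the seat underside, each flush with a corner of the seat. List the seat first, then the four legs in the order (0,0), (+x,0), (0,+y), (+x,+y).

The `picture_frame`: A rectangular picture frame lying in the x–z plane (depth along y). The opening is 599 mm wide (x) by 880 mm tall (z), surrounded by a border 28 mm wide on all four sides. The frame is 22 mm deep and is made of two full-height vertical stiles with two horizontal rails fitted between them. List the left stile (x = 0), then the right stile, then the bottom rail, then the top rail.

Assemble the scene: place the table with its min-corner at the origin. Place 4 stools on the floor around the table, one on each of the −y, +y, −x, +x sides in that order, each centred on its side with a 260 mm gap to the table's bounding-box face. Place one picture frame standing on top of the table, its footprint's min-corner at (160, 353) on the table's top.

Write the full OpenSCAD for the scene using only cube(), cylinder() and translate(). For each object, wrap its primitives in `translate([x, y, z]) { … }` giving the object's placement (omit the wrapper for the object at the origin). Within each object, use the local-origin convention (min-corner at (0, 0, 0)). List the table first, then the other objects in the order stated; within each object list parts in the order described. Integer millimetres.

translate([0, 0, 696]) cube([1142, 722, 40]);
translate([63, 63, 0]) cylinder(h = 696, r = 33);
translate([1079, 63, 0]) cylinder(h = 696, r = 33);
translate([63, 659, 0]) cylinder(h = 696, r = 33);
translate([1079, 659, 0]) cylinder(h = 696, r = 33);
translate([414, -524, 0]) {
  translate([0, 0, 392]) cube([314, 264, 38]);
  cube([30, 30, 392]);
  translate([284, 0, 0]) cube([30, 30, 392]);
  translate([0, 234, 0]) cube([30, 30, 392]);
  translate([284, 234, 0]) cube([30, 30, 392]);
}
translate([414, 982, 0]) {
  translate([0, 0, 392]) cube([314, 264, 38]);
  cube([30, 30, 392]);
  translate([284, 0, 0]) cube([30, 30, 392]);
  translate([0, 234, 0]) cube([30, 30, 392]);
  translate([284, 234, 0]) cube([30, 30, 392]);
}
translate([-574, 229, 0]) {
  translate([0, 0, 392]) cube([314, 264, 38]);
  cube([30, 30, 392]);
  translate([284, 0, 0]) cube([30, 30, 392]);
  translate([0, 234, 0]) cube([30, 30, 392]);
  translate([284, 234, 0]) cube([30, 30, 392]);
}
translate([1402, 229, 0]) {
  translate([0, 0, 392]) cube([314, 264, 38]);
  cube([30, 30, 392]);
  translate([284, 0, 0]) cube([30, 30, 392]);
  translate([0, 234, 0]) cube([30, 30, 392]);
  translate([284, 234, 0]) cube([30, 30, 392]);
}
translate([160, 353, 736]) {
  cube([28, 22, 936]);
  translate([627, 0, 0]) cube([28, 22, 936]);
  translate([28, 0, 0]) cube([599, 22, 28]);
  translate([28, 0, 908]) cube([599, 22, 28]);
}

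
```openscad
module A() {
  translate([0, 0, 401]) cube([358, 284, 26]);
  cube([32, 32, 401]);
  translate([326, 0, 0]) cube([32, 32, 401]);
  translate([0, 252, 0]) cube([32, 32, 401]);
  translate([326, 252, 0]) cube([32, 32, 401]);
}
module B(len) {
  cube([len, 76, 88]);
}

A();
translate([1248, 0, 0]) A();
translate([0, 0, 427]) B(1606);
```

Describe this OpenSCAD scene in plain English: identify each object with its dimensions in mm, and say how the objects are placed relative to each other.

A is a four-legged stool. The seat is 358×284 mm, 26 mm thick, top at z = 427 mm. It stands on four square legs, each 32×32 mm in cross-section, from z = 0 to the seat underside, each flush with a corner of the seat.

B is a rectangular beam 1606 mm long (x), 76 mm deep (y), 88 mm thick (z).

The beam spans the tops of two stools placed 890 mm apart, resting at z = 427 mm.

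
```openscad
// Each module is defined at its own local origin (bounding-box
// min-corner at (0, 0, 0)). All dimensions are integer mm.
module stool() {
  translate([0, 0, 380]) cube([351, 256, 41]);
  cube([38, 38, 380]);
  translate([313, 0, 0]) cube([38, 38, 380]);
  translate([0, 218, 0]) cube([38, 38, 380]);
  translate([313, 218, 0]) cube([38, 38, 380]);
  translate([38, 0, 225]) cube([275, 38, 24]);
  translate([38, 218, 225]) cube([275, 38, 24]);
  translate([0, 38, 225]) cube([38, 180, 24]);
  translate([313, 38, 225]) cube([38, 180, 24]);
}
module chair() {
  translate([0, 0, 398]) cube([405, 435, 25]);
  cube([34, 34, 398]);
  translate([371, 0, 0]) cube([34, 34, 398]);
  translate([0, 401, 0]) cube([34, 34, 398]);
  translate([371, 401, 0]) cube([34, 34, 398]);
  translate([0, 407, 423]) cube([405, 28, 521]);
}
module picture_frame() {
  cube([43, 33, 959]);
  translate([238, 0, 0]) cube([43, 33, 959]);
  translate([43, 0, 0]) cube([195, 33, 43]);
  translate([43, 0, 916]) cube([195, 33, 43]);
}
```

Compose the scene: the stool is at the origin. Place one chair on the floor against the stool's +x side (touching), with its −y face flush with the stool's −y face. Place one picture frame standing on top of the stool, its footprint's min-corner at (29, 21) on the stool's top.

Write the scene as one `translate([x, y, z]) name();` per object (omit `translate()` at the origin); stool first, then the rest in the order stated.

stool();
translate([351, 0, 0]) chair();
translate([29, 21, 421]) picture_frame();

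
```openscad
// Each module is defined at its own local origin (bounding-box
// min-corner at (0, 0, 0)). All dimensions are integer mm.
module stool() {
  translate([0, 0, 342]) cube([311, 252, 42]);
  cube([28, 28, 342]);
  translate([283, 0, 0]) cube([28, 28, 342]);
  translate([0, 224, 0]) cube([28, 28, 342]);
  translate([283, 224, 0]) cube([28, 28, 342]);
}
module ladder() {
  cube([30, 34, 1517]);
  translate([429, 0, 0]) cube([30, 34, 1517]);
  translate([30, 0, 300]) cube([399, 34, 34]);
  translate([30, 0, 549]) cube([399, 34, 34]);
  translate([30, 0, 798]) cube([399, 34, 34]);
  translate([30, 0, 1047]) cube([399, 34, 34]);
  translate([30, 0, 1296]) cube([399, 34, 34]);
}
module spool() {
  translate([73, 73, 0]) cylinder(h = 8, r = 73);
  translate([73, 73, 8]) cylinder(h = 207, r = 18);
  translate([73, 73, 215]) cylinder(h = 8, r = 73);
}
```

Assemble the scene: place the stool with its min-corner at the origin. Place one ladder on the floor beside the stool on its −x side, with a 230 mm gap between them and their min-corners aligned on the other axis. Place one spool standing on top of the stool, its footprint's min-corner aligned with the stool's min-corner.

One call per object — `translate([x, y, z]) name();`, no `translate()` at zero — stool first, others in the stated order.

stool();
translate([-689, 0, 0]) ladder();
translate([0, 0, 384]) spool();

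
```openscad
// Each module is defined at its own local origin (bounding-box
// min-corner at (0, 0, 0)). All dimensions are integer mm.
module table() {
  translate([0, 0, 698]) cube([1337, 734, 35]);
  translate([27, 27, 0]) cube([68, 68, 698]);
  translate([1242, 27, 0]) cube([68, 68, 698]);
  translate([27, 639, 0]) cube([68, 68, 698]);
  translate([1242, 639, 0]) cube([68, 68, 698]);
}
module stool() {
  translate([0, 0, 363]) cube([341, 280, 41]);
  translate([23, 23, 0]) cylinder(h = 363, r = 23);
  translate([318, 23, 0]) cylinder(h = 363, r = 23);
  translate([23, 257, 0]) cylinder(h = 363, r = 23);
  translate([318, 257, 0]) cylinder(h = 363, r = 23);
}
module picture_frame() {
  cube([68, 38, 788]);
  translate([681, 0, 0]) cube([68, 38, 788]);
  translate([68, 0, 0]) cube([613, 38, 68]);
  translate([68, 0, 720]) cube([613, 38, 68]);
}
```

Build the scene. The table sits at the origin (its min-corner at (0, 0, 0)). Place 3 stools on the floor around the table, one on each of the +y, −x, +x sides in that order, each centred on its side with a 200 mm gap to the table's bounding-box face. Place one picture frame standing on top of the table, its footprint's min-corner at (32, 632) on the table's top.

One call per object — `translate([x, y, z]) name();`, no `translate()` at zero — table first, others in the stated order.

table();
translate([498, 934, 0]) stool();
translate([-541, 227, 0]) stool();
translate([1537, 227, 0]) stool();
translate([32, 632, 733]) picture_frame();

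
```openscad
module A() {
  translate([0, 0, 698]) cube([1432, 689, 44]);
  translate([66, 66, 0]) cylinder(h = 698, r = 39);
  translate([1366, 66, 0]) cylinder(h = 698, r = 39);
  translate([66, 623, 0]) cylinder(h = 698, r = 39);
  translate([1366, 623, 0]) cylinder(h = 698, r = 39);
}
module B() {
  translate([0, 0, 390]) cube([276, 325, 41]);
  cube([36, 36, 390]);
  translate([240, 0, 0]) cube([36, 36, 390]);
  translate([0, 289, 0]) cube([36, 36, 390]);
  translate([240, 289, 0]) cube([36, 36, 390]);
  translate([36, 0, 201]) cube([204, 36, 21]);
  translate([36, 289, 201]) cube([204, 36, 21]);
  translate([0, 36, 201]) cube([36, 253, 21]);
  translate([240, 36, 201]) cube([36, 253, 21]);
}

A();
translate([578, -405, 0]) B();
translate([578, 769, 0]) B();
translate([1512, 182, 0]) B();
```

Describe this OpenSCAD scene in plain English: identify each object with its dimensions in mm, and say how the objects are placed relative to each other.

A is a table with a 1432×689 mm rectangular top, 44 mm thick, top surface at z = 742 mm, supported by four round legs of 78 mm diameter, each leg's bounding box inset 27 mm from the nearest pair of top edges, running from the floor.

B is a four-legged stool. The seat is a 276×325×41 mm slab whose top surface is at z = 431 mm; four square legs, each 36×36 mm in cross-section, run from the floor (z = 0) to the underside of the seat, each flush with a corner of the seat. Four stretchers, 36 mm wide and 21 mm tall, connect adjacent legs with their undersides at z = 201 mm, each running between the inner faces of the legs it joins and aligned with the legs' outer faces on the other axis.

Three stools sit around the table at the −y, +y, +x sides.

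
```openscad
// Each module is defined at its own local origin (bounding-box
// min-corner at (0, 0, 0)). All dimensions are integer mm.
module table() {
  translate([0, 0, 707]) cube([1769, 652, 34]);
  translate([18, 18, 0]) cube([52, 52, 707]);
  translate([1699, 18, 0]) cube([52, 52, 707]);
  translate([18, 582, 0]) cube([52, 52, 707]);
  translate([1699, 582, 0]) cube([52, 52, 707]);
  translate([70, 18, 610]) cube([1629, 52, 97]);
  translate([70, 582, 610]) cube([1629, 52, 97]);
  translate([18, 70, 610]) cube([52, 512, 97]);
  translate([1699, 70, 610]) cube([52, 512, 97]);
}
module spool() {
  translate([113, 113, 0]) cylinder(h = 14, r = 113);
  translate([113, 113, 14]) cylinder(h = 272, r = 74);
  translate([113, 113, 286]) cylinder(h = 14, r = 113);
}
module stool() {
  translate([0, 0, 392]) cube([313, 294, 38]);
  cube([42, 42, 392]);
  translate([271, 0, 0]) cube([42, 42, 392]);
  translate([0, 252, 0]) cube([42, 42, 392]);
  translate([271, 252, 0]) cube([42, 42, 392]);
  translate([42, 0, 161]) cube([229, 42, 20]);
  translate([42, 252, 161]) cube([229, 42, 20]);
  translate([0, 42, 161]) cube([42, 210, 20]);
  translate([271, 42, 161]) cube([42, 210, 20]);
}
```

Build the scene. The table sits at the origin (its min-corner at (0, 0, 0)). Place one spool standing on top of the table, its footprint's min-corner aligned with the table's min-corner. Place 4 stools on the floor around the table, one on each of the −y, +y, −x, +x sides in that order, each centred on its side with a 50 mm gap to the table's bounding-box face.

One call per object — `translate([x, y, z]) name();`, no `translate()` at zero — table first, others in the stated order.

table();
translate([0, 0, 741]) spool();
translate([728, -344, 0]) stool();
translate([728, 702, 0]) stool();
translate([-363, 179, 0]) stool();
translate([1819, 179, 0]) stool();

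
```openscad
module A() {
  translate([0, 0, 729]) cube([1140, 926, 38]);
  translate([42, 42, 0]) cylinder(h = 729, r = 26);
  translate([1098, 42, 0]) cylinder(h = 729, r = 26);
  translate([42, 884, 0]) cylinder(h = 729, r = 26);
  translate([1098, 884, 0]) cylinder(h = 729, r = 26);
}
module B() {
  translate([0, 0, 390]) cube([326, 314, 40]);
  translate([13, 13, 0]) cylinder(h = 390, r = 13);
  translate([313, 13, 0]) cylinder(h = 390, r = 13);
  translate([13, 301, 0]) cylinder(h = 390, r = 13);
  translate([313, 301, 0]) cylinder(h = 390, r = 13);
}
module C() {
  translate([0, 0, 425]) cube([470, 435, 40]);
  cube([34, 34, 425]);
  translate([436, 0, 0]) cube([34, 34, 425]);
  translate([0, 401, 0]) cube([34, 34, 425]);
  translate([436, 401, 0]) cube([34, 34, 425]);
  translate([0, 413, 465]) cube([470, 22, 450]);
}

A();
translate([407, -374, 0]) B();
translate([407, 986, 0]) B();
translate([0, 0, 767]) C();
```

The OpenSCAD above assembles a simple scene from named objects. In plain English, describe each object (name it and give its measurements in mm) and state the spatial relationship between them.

A is a rectangular dining table. The top is 1140×926×38 mm with its upper surface at z = 767 mm. It stands on four round legs of 52 mm diameter, each leg's bounding box inset 16 mm from the nearest pair of top edges, running from the floor to the underside of the top.

B is a four-legged stool. The seat is a 326×314×40 mm slab whose top surface is at z = 430 mm; four round legs, each 26 mm in diameter, run from the floor (z = 0) to the underside of the seat, each leg's axis is inset half a diameter from the nearest pair of seat edges (so the leg's bounding box is flush with the corner).

C is a chair. The seat is a 470×435×40 mm slab with its top at z = 465 mm, on four 34×34 mm corner legs (flush with the seat edges, standing on z = 0). A flat backrest 22 mm thick, 450 mm tall, spans the full seat width and rises from the seat top along its +y edge, rear face flush with the rear of the seat.

Two stools sit around the table at the −y, +y sides. The chair is on top of the table.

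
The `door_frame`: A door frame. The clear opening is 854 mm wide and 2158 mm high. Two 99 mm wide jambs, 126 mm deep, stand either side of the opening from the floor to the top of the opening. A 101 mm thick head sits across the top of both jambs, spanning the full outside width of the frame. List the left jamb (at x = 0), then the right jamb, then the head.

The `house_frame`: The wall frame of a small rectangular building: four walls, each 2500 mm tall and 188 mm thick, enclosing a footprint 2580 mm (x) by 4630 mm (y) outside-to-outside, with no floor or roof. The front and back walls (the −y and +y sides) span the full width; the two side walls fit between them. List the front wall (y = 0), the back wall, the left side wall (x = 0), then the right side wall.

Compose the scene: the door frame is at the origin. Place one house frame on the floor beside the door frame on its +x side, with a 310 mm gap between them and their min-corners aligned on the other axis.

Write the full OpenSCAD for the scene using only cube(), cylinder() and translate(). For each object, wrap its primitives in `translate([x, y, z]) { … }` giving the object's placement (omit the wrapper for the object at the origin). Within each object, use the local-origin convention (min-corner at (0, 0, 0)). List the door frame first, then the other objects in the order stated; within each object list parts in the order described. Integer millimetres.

cube([99, 126, 2158]);
translate([953, 0, 0]) cube([99, 126, 2158]);
translate([0, 0, 2158]) cube([1052, 126, 101]);
translate([1362, 0, 0]) {
  cube([2580, 188, 2500]);
  translate([0, 4442, 0]) cube([2580, 188, 2500]);
  translate([0, 188, 0]) cube([188, 4254, 2500]);
  translate([2392, 188, 0]) cube([188, 4254, 2500]);
}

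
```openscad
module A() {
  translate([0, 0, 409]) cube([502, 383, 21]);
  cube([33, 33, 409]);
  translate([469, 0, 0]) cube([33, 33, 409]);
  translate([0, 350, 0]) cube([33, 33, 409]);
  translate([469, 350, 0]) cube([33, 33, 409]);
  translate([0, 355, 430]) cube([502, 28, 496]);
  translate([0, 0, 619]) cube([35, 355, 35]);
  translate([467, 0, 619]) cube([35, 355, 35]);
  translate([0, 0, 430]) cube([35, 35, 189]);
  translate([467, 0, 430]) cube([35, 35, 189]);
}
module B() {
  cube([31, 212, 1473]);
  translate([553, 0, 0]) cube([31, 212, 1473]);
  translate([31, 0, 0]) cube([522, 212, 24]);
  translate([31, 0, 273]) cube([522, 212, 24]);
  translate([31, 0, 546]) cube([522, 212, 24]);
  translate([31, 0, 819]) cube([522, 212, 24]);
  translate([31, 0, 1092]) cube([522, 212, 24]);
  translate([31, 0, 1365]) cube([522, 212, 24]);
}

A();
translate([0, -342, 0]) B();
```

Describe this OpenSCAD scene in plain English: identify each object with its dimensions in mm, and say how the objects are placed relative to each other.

A is a chair. The seat is a 502×383×21 mm slab with its top at z = 430 mm, on four 33×33 mm corner legs (flush with the seat edges, standing on z = 0). A flat backrest 28 mm thick, 496 mm tall, spans the full seat width and rises from the seat top along its +y edge, rear face flush with the rear of the seat. Two armrests of 35×35 mm section run along each side from the seat's front edge to the front of the backrest, top faces 224 mm above the seat top and outer faces flush with the seat's x-edges; a 35×35 mm post under the front of each armrest stands on the seat at the front corner.

B is a bookshelf 584 mm wide overall, 212 mm deep and 1473 mm tall. The two sides are 31 mm thick vertical panels. 6 horizontal shelves of 24 mm thickness span between the inner faces of the sides; the lowest shelf sits on the floor and shelves are stacked with a clear vertical gap of 249 mm between each pair.

The bookshelf is on the floor beside the chair on its −y side.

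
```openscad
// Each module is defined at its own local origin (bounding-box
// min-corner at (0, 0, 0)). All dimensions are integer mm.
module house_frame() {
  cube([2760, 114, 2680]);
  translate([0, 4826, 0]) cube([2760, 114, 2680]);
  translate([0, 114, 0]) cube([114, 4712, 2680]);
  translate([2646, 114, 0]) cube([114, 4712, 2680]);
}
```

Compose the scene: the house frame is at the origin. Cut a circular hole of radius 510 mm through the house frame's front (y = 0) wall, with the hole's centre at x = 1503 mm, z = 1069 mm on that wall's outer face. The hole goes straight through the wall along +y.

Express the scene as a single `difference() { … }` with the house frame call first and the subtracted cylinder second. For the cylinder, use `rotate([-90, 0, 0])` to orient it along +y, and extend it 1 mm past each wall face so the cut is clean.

difference() {
  house_frame();
  translate([1503, -1, 1069]) rotate([-90, 0, 0]) cylinder(h = 116, r = 510);
}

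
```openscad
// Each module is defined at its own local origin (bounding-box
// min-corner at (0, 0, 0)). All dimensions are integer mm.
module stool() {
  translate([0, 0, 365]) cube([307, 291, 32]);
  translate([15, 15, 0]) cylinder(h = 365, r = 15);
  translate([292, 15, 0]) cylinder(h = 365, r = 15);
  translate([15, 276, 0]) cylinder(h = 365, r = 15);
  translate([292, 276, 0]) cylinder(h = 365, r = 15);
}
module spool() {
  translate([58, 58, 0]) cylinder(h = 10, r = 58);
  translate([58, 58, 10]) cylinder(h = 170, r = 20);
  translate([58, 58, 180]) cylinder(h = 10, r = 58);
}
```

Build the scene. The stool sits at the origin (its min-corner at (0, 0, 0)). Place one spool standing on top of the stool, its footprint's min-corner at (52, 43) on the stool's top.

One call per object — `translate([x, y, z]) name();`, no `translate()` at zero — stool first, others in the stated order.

stool();
translate([52, 43, 397]) spool();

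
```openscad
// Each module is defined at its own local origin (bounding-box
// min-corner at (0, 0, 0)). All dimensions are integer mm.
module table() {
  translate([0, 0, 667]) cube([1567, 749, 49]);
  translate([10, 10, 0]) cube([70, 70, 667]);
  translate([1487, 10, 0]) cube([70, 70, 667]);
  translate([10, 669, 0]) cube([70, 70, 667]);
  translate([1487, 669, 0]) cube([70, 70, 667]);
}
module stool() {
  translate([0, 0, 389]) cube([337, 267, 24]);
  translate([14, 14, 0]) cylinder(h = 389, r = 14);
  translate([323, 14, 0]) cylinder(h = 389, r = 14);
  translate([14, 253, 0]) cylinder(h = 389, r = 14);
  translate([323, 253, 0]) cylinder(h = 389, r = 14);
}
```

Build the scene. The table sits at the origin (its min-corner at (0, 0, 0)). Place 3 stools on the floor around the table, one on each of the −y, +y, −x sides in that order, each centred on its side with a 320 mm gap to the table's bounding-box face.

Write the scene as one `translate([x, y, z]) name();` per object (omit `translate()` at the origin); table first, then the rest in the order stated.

table();
translate([615, -587, 0]) stool();
translate([615, 1069, 0]) stool();
translate([-657, 241, 0]) stool();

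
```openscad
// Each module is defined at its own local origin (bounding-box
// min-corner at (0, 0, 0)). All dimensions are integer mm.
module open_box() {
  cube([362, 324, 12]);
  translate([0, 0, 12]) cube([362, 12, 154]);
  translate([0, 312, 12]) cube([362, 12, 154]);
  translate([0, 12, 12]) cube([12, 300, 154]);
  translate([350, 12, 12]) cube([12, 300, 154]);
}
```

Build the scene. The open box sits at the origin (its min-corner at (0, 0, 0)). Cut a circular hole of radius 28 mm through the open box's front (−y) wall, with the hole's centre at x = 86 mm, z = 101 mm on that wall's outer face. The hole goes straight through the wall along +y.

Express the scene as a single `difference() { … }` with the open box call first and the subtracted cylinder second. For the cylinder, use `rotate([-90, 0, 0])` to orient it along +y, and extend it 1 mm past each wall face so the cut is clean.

difference() {
  open_box();
  translate([86, -1, 101]) rotate([-90, 0, 0]) cylinder(h = 14, r = 28);
}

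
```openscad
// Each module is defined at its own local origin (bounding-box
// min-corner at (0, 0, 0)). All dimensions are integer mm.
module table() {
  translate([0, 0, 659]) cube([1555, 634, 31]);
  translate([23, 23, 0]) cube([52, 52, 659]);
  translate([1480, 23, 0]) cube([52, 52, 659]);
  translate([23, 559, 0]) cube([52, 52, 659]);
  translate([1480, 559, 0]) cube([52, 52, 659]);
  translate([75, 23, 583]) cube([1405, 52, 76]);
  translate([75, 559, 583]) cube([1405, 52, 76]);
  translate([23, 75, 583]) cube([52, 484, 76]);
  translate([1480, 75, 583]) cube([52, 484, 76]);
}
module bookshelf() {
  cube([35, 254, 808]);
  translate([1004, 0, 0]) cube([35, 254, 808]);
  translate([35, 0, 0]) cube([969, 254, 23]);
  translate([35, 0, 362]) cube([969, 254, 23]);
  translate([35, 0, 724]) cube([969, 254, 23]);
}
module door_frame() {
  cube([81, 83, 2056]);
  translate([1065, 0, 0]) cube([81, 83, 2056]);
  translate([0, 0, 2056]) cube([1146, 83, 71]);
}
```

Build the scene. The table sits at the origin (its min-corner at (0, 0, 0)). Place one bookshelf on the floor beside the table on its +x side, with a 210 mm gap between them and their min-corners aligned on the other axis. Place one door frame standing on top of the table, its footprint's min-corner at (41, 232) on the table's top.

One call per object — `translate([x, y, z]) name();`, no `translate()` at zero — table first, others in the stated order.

table();
translate([1765, 0, 0]) bookshelf();
translate([41, 232, 690]) door_frame();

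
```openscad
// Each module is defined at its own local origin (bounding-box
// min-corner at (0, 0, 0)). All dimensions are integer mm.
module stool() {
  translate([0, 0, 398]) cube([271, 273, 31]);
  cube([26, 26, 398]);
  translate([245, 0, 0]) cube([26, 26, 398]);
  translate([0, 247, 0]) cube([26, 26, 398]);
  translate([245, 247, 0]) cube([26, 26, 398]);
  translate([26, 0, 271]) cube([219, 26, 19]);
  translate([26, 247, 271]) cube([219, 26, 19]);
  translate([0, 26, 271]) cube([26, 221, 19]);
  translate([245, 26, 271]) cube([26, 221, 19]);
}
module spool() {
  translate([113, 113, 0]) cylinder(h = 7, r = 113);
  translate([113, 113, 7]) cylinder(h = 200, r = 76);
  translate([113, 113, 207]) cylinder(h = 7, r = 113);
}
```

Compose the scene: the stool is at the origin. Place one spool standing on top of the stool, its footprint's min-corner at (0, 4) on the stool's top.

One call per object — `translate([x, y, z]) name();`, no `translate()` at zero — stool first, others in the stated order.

stool();
translate([0, 4, 429]) spool();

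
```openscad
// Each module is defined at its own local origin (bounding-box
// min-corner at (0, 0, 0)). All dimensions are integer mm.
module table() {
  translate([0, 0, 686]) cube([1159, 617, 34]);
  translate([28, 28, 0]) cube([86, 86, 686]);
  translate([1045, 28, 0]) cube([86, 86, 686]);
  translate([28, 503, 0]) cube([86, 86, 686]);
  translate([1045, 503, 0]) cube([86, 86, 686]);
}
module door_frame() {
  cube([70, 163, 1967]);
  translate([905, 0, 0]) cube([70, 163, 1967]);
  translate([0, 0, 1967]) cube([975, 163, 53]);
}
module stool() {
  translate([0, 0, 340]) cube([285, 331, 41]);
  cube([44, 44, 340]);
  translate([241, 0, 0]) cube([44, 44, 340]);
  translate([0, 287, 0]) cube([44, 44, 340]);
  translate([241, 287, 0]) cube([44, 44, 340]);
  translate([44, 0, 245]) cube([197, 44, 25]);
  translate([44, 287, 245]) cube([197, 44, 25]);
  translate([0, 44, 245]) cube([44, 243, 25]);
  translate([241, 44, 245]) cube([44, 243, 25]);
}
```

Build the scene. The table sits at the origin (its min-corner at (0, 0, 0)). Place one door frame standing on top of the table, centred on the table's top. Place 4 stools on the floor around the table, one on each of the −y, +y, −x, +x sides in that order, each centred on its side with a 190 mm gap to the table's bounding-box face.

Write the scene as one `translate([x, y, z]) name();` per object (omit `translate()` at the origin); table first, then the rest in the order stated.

table();
translate([92, 227, 720]) door_frame();
translate([437, -521, 0]) stool();
translate([437, 807, 0]) stool();
translate([-475, 143, 0]) stool();
translate([1349, 143, 0]) stool();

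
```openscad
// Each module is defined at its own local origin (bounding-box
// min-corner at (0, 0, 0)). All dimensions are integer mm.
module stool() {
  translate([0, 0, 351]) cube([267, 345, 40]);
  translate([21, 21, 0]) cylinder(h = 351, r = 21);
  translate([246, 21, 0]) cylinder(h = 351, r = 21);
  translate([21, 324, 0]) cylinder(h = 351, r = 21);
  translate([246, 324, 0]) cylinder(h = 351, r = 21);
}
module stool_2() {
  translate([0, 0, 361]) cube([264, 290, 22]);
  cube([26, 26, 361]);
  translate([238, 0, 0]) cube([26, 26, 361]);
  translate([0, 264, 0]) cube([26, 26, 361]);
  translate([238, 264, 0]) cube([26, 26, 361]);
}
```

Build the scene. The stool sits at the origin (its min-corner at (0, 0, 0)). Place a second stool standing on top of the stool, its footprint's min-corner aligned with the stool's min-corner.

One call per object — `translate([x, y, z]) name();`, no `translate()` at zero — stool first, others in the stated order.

stool();
translate([0, 0, 391]) stool_2();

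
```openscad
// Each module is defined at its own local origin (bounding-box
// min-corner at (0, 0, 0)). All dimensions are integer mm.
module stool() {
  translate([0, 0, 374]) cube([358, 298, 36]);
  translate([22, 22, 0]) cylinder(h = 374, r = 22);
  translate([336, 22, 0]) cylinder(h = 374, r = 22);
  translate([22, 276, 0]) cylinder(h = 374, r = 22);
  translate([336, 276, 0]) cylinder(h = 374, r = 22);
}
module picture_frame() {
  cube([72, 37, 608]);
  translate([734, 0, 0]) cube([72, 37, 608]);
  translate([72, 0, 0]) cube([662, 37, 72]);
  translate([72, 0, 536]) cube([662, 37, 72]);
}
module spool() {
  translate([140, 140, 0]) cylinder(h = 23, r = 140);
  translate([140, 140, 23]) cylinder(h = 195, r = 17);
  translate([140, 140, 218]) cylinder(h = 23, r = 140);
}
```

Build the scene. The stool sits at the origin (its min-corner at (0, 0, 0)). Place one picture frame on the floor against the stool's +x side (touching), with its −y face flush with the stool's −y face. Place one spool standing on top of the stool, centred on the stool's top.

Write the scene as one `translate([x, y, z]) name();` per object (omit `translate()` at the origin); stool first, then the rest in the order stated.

stool();
translate([358, 0, 0]) picture_frame();
translate([39, 9, 410]) spool();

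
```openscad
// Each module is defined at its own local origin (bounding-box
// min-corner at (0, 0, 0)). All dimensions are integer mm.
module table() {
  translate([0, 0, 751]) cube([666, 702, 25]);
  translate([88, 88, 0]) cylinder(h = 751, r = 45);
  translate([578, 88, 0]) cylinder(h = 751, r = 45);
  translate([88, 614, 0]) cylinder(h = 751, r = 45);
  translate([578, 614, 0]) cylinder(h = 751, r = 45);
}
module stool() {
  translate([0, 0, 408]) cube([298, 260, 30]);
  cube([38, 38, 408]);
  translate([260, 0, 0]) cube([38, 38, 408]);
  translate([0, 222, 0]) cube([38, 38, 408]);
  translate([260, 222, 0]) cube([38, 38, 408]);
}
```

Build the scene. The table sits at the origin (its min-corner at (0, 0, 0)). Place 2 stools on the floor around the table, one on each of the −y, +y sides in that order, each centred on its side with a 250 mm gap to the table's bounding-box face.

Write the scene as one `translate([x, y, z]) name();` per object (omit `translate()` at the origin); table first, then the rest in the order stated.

table();
translate([184, -510, 0]) stool();
translate([184, 952, 0]) stool();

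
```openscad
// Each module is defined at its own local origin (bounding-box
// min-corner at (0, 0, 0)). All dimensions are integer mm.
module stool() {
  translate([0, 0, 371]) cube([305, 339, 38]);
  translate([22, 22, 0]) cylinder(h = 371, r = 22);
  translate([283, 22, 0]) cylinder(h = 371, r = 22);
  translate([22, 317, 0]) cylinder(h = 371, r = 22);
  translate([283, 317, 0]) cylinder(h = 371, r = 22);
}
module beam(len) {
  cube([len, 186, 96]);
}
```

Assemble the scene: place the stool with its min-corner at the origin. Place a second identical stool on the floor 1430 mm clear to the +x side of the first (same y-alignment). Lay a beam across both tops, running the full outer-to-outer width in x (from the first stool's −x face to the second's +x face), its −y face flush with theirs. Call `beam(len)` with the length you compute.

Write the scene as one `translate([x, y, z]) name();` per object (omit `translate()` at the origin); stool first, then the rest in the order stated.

stool();
translate([1735, 0, 0]) stool();
translate([0, 0, 409]) beam(2040);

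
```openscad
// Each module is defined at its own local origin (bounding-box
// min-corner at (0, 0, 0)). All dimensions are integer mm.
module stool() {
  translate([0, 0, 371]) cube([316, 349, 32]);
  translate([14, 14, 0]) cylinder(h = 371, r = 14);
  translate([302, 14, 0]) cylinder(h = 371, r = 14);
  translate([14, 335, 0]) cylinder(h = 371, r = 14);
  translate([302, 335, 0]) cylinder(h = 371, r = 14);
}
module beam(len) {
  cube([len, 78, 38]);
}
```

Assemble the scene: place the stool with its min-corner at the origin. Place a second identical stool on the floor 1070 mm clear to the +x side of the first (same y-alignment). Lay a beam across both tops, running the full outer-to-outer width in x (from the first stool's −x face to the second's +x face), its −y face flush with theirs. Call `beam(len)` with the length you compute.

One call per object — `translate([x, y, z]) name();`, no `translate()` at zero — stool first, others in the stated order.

stool();
translate([1386, 0, 0]) stool();
translate([0, 0, 403]) beam(1702);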